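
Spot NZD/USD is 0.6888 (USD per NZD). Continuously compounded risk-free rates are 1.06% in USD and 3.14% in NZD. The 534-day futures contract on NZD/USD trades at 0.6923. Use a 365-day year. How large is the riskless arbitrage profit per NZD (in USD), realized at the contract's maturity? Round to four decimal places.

0.0241 per NZD (in USD)

Fair futures: F* = S·e^(carry·T), with carry = (r_USD − r_NZD) = 0.0106 − 0.0314 = -0.0208
F* = 0.6888 · e^(-0.0208 × 534/365) = 0.6888 · e^-0.030431 = 0.6888 × 0.970027 = 0.6682
Market 0.6923 > fair 0.6682: forward overpriced → cash-and-carry (buy spot, short the forward).
At maturity, profit = |F_mkt − F*| = |0.6923 − 0.6682| = 0.0241 per NZD (in USD)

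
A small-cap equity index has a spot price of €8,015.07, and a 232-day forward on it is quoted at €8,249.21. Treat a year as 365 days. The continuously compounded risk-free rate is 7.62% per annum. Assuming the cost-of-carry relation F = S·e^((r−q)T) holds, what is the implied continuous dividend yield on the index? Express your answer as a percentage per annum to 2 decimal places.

3.09%

From F = S·e^((r−q)T): (r − q) = ln(F/S)/T
ln(8249.21/8015.07) = ln(1.029212) = 0.028793
(r − q) = 0.028793 / (232/365) = 0.045299
q = r − ln(F/S)/T = 0.0762 − 0.045299 = 0.030901
q = 3.09%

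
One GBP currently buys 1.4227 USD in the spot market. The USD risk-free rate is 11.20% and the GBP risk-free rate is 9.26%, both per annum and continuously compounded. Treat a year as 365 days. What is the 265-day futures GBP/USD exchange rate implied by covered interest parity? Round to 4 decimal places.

1.4429

F = S·e^((r_USD − r_GBP)T) = 1.4227 · e^((0.1120 − 0.0926) × 265/365)
= 1.4227 · e^0.014085 = 1.4227 × 1.014185
F = 1.4429 USD per GBP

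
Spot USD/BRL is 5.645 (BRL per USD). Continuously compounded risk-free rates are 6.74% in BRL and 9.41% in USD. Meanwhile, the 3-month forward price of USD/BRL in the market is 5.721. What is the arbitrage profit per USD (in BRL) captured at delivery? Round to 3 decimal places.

Fair forward: F* = S·e^(carry·T), with carry = (r_BRL − r_USD) = 0.0674 − 0.0941 = -0.0267
F* = 5.645 · e^(-0.0267 × 3/12) = 5.645 · e^-0.006675 = 5.645 × 0.993347 = 5.6074
Market 5.721 > fair 5.6074: forward overpriced → cash-and-carry (buy spot, short the forward).
At maturity, profit = |F_mkt − F*| = |5.721 − 5.6074| = 0.114 per USD (in BRL)

0.114 per USD (in BRL)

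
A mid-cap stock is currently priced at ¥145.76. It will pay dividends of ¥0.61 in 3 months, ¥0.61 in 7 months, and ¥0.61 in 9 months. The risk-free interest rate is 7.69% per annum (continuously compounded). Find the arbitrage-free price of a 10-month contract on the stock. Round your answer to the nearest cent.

PV(dividends) I = 0.61·e^(−0.0769·3/12) + 0.61·e^(−0.0769·7/12) + 0.61·e^(−0.0769·9/12)
I = 0.5984 + 0.5832 + 0.5758 = 1.7574
F = (S − I)·e^(rT) = (145.76 − 1.7574) · e^(0.0769·10/12)
= 144.0026 · e^0.064083 = 144.0026 × 1.066181 = ¥153.53

¥153.53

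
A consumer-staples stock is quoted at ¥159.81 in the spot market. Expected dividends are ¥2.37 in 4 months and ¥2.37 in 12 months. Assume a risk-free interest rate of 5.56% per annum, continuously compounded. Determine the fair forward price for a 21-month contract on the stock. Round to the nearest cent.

¥171.11

PV(dividends) I = 2.37·e^(−0.0556·4/12) + 2.37·e^(−0.0556·12/12)
I = 2.3265 + 2.2418 = 4.5683
F = (S − I)·e^(rT) = (159.81 − 4.5683) · e^(0.0556·21/12)
= 155.2417 · e^0.097300 = 155.2417 × 1.102191 = ¥171.11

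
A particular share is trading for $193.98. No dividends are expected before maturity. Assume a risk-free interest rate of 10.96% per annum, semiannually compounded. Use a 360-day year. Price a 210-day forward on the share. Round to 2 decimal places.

F = S · (1+r/2)^(2T)
= 193.98 × 1.064221
F = $206.44

$206.44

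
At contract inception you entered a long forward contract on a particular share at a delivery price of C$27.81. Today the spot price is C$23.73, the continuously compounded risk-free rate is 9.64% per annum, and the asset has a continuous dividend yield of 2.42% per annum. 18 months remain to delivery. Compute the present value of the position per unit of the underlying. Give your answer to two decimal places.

-C$1.18

Current fair forward for the remaining 18 months: F = S·e^((r − q)·T), (r − q) = 0.0964 − 0.0242 = 0.0722
F = 23.73 · e^(0.0722 × 18/12) = 23.73 × 1.114382 = 26.4443
Value of long forward = (F − K)·e^(−rT) = (26.4443 − 27.81) · e^(−0.0964·18/12)
= -1.3657 × 0.865368 = -1.18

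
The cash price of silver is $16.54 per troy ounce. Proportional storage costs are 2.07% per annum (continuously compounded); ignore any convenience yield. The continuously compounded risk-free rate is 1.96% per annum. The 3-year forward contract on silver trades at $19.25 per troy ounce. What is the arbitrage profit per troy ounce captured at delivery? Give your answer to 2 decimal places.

$0.58 per troy ounce

Fair forward: F* = S·e^(carry·T), with carry = (r + u) = 0.0196 + 0.0207 = 0.0403
F* = 16.54 · e^(0.0403 × 3) = 16.54 · e^0.120900 = 16.54 × 1.128512 = $18.6656
Market $19.25 > fair $18.6656: forward overpriced → cash-and-carry (buy spot, short the forward).
At maturity, profit = |F_mkt − F*| = |19.25 − 18.6656| = $0.58 per troy ounce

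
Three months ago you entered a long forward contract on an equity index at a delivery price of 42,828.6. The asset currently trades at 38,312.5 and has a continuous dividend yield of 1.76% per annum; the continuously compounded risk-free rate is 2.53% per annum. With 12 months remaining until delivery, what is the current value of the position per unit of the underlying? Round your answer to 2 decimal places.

-4114.53

Current fair forward for the remaining 12 months: F = S·e^((r − q)·T), (r − q) = 0.0253 − 0.0176 = 0.0077
F = 38312.5 · e^(0.0077 × 12/12) = 38312.5 × 1.00772972 = 38608.6449
Value of long forward = (F − K)·e^(−rT) = (38608.6449 − 42828.6) · e^(−0.0253·12/12)
= -4219.9551 × 0.97501736 = -4114.53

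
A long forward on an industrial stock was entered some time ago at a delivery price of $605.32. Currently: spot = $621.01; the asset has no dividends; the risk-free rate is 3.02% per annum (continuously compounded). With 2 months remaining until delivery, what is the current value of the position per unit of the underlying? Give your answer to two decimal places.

Current fair forward for the remaining 2 months: F = S·e^(r·T), r = 0.0302
F = 621.01 · e^(0.0302 × 2/12) = 621.01 × 1.005046 = 624.1436
Value of long forward = (F − K)·e^(−rT) = (624.1436 − 605.32) · e^(−0.0302·2/12)
= 18.8236 × 0.994979 = 18.73

$18.73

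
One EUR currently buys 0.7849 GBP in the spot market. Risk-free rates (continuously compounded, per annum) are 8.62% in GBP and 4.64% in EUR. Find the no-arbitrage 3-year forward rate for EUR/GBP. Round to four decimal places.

F = S·e^((r_GBP − r_EUR)T) = 0.7849 · e^((0.0862 − 0.0464) × 3)
= 0.7849 · e^0.119400 = 0.7849 × 1.126821
F = 0.8844 GBP per EUR

0.8844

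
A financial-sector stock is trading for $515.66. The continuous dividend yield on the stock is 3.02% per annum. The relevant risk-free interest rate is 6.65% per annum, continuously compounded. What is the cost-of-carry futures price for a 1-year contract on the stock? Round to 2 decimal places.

F = S·e^((r − q)T) = 515.66 · e^((0.0665 − 0.0302) × 1)
= 515.66 · e^0.036300 = 515.66 × 1.036967
F = $534.72

$534.72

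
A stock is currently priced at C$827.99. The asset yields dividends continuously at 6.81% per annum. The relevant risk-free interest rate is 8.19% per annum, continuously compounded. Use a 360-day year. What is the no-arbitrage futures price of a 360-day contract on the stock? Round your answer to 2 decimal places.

C$839.50

F = S·e^((r − q)T) = 827.99 · e^((0.0819 − 0.0681) × 360/360)
= 827.99 · e^0.013800 = 827.99 × 1.013896
F = C$839.50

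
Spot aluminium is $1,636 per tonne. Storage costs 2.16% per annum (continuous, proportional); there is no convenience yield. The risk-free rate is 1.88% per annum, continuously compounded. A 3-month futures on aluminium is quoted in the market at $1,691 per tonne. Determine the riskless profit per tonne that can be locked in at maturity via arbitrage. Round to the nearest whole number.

Fair futures: F* = S·e^(carry·T), with carry = (r + u) = 0.0188 + 0.0216 = 0.0404
F* = 1636 · e^(0.0404 × 3/12) = 1636 · e^0.010100 = 1636 × 1.010151 = $1652.6070
Market $1691 > fair $1652.6070: forward overpriced → cash-and-carry (buy spot, short the forward).
At maturity, profit = |F_mkt − F*| = |1691 − 1652.6070| = $38 per tonne

$38 per tonne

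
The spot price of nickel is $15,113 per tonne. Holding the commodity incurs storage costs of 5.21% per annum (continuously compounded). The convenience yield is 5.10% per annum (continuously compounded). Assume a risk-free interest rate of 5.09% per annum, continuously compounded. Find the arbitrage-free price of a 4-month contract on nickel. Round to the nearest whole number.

Net carry = r + u − y = 0.0509 + 0.0521 − 0.0510 = 0.0520
F = S·e^((r+u−y)T) = 15113 · e^(0.0520 × 4/12) = 15113 · e^0.017333
= 15113 × 1.017484 = $15,377 per tonne

$15,377 per tonne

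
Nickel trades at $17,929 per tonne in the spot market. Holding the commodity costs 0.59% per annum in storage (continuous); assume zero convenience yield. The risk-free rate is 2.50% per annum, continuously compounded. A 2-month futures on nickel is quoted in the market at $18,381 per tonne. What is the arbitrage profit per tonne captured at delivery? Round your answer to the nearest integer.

$359 per tonne

Fair futures: F* = S·e^(carry·T), with carry = (r + u) = 0.0250 + 0.0059 = 0.0309
F* = 17929 · e^(0.0309 × 2/12) = 17929 · e^0.005150 = 17929 × 1.005163 = $18021.5674
Market $18381 > fair $18021.5674: forward overpriced → cash-and-carry (buy spot, short the forward).
At maturity, profit = |F_mkt − F*| = |18381 − 18021.5674| = $359 per tonne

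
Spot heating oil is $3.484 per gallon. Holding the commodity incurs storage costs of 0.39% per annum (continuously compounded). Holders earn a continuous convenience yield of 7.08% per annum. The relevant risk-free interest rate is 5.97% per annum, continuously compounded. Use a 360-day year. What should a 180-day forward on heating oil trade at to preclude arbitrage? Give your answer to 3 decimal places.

Net carry = r + u − y = 0.0597 + 0.0039 − 0.0708 = -0.0072
F = S·e^((r+u−y)T) = 3.484 · e^(-0.0072 × 180/360) = 3.484 · e^-0.003600
= 3.484 × 0.996406 = $3.471 per gallon

$3.471 per gallon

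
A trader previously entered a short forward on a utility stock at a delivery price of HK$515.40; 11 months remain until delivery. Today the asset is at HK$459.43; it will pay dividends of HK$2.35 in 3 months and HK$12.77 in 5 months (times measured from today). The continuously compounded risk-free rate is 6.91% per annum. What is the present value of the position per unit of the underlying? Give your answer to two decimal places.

HK$39.05

PV(remaining dividends) I = 2.35·e^(−0.0691·3/12) + 12.77·e^(−0.0691·5/12) = 14.7173
Current forward F = (S − I)·e^(rT) = (459.43 − 14.7173)·e^(0.0691·11/12) = 444.7127 × 1.065391 = 473.7929
Value (long) = (F − K)·e^(−rT) = (473.7929 − 515.40) × 0.938623 = -39.0534
Short position value = −(long value) = HK$39.05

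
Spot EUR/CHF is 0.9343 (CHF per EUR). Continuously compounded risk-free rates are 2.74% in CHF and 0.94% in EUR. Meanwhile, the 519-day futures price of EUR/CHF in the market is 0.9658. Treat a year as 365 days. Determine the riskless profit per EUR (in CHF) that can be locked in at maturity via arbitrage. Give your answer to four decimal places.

Fair futures: F* = S·e^(carry·T), with carry = (r_CHF − r_EUR) = 0.0274 − 0.0094 = 0.0180
F* = 0.9343 · e^(0.0180 × 519/365) = 0.9343 · e^0.025595 = 0.9343 × 1.025925 = 0.9585
Market 0.9658 > fair 0.9585: forward overpriced → cash-and-carry (buy spot, short the forward).
At maturity, profit = |F_mkt − F*| = |0.9658 − 0.9585| = 0.0073 per EUR (in CHF)

0.0073 per EUR (in CHF)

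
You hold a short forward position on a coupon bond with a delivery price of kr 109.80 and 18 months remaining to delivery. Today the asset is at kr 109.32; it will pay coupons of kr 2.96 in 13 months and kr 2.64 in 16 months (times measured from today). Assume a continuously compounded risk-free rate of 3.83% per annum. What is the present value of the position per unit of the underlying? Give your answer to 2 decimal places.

PV(remaining coupons) I = 2.96·e^(−0.0383·13/12) + 2.64·e^(−0.0383·16/12) = 5.3483
Current forward F = (S − I)·e^(rT) = (109.32 − 5.3483)·e^(0.0383·18/12) = 103.9717 × 1.059132 = 110.1198
Value (long) = (F − K)·e^(−rT) = (110.1198 − 109.80) × 0.944169 = 0.3019
Short position value = −(long value) = -kr 0.30

-kr 0.30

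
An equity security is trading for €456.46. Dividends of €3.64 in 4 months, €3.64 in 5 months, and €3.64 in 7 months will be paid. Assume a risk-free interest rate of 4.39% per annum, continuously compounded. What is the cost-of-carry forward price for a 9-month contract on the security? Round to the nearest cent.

€460.67

PV(dividends) I = 3.64·e^(−0.0439·4/12) + 3.64·e^(−0.0439·5/12) + 3.64·e^(−0.0439·7/12)
I = 3.5871 + 3.5740 + 3.5480 = 10.7091
F = (S − I)·e^(rT) = (456.46 − 10.7091) · e^(0.0439·9/12)
= 445.7509 · e^0.032925 = 445.7509 × 1.033473 = €460.67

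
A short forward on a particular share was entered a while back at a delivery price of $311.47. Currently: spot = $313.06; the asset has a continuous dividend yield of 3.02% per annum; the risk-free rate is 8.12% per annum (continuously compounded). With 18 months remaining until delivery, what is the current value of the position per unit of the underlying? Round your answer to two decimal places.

-$23.44

Current fair forward for the remaining 18 months: F = S·e^((r − q)·T), (r − q) = 0.0812 − 0.0302 = 0.0510
F = 313.06 · e^(0.0510 × 18/12) = 313.06 × 1.079502 = 337.9489
Value of long forward = (F − K)·e^(−rT) = (337.9489 − 311.47) · e^(−0.0812·18/12)
= 26.4789 × 0.885325 = 23.44
Short position value = −(long value) = -$23.44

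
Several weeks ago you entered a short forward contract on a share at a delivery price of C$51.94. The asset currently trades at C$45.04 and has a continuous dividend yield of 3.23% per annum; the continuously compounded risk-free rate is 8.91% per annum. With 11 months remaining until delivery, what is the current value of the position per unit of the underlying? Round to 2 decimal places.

C$4.14

Current fair forward for the remaining 11 months: F = S·e^((r − q)·T), (r − q) = 0.0891 − 0.0323 = 0.0568
F = 45.04 · e^(0.0568 × 11/12) = 45.04 × 1.053446 = 47.4472
Value of long forward = (F − K)·e^(−rT) = (47.4472 − 51.94) · e^(−0.0891·11/12)
= -4.4928 × 0.921571 = -4.14
Short position value = −(long value) = C$4.14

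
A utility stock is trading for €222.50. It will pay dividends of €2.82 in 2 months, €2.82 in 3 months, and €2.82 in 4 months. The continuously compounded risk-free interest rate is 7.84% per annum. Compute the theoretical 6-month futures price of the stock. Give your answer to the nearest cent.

PV(dividends) I = 2.82·e^(−0.0784·2/12) + 2.82·e^(−0.0784·3/12) + 2.82·e^(−0.0784·4/12)
I = 2.7834 + 2.7653 + 2.7473 = 8.2960
F = (S − I)·e^(rT) = (222.50 − 8.2960) · e^(0.0784·6/12)
= 214.2040 · e^0.039200 = 214.2040 × 1.039978 = €222.77

€222.77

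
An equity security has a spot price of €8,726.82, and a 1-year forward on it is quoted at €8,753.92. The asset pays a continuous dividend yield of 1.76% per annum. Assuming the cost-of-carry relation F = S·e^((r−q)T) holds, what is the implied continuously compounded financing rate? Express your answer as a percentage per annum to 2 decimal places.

2.07%

From F = S·e^((r−q)T): (r − q) = ln(F/S)/T
ln(8753.92/8726.82) = ln(1.003105) = 0.003100
(r − q) = 0.003100 / (1) = 0.003100
r = ln(F/S)/T + q = 0.003100 + 0.0176 = 0.020700
r = 2.07%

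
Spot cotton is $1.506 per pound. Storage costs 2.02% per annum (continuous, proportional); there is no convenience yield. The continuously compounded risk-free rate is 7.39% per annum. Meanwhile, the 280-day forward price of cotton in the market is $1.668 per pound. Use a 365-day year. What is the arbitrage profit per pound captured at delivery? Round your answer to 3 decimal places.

$0.049 per pound

Fair forward: F* = S·e^(carry·T), with carry = (r + u) = 0.0739 + 0.0202 = 0.0941
F* = 1.506 · e^(0.0941 × 280/365) = 1.506 · e^0.072186 = 1.506 × 1.074855 = $1.6187
Market $1.668 > fair $1.6187: forward overpriced → cash-and-carry (buy spot, short the forward).
At maturity, profit = |F_mkt − F*| = |1.668 − 1.6187| = $0.049 per pound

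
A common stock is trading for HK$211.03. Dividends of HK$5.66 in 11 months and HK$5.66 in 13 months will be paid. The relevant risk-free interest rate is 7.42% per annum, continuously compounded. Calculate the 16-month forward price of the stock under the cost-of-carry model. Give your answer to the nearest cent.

HK$221.37

PV(dividends) I = 5.66·e^(−0.0742·11/12) + 5.66·e^(−0.0742·13/12)
I = 5.2878 + 5.2228 = 10.5106
F = (S − I)·e^(rT) = (211.03 − 10.5106) · e^(0.0742·16/12)
= 200.5194 · e^0.098933 = 200.5194 × 1.103992 = HK$221.37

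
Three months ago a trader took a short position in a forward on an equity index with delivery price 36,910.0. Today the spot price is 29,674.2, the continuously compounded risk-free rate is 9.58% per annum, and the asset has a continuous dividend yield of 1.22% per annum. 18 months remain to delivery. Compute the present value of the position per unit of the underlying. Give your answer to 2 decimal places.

2833.41

Current fair forward for the remaining 18 months: F = S·e^((r − q)·T), (r − q) = 0.0958 − 0.0122 = 0.0836
F = 29674.2 · e^(0.0836 × 18/12) = 29674.2 × 1.13360180 = 33638.7265
Value of long forward = (F − K)·e^(−rT) = (33638.7265 − 36910.0) · e^(−0.0958·18/12)
= -3271.2735 × 0.86614755 = -2833.41
Short position value = −(long value) = 2833.41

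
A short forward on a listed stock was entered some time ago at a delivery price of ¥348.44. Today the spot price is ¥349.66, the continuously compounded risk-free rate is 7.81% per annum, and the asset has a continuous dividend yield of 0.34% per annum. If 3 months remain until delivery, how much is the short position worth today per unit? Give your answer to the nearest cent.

-¥7.66

Current fair forward for the remaining 3 months: F = S·e^((r − q)·T), (r − q) = 0.0781 − 0.0034 = 0.0747
F = 349.66 · e^(0.0747 × 3/12) = 349.66 × 1.018850 = 356.2511
Value of long forward = (F − K)·e^(−rT) = (356.2511 − 348.44) · e^(−0.0781·3/12)
= 7.8111 × 0.980664 = 7.66
Short position value = −(long value) = -¥7.66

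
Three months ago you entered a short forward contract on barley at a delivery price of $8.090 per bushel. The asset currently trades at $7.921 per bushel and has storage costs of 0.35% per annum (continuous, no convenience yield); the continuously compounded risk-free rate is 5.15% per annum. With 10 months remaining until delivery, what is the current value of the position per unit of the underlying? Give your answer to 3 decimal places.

-$0.194 per bushel

Current fair forward for the remaining 10 months: F = S·e^((r + u)·T), (r + u) = 0.0515 + 0.0035 = 0.0550
F = 7.921 · e^(0.0550 × 10/12) = 7.921 × 1.046900 = 8.2925
Value of long forward = (F − K)·e^(−rT) = (8.2925 − 8.090) · e^(−0.0515·10/12)
= 0.2025 × 0.957991 = 0.194
Short position value = −(long value) = -$0.194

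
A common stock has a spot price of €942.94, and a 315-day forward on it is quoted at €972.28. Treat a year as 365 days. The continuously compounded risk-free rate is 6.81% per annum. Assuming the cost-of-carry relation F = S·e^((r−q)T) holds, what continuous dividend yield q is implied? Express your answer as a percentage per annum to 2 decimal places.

From F = S·e^((r−q)T): (r − q) = ln(F/S)/T
ln(972.28/942.94) = ln(1.031115) = 0.030641
(r − q) = 0.030641 / (315/365) = 0.035505
q = r − ln(F/S)/T = 0.0681 − 0.035505 = 0.032595
q = 3.26%

3.26%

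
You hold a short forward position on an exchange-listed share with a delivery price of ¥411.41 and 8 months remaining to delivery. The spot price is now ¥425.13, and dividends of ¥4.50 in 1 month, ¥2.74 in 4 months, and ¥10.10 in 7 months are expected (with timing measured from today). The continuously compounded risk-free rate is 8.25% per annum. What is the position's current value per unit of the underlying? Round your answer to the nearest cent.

PV(remaining dividends) I = 4.50·e^(−0.0825·1/12) + 2.74·e^(−0.0825·4/12) + 10.10·e^(−0.0825·7/12) = 16.7603
Current forward F = (S − I)·e^(rT) = (425.13 − 16.7603)·e^(0.0825·8/12) = 408.3697 × 1.056541 = 431.4593
Value (long) = (F − K)·e^(−rT) = (431.4593 − 411.41) × 0.946485 = 18.9764
Short position value = −(long value) = -¥18.98

-¥18.98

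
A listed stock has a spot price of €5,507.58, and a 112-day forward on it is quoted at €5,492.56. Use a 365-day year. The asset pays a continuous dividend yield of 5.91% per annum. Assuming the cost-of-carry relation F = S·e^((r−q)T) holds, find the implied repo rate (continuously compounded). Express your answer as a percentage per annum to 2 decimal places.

From F = S·e^((r−q)T): (r − q) = ln(F/S)/T
ln(5492.56/5507.58) = ln(0.997273) = -0.002731
(r − q) = -0.002731 / (112/365) = -0.008900
r = ln(F/S)/T + q = -0.008900 + 0.0591 = 0.050200
r = 5.02%

5.02%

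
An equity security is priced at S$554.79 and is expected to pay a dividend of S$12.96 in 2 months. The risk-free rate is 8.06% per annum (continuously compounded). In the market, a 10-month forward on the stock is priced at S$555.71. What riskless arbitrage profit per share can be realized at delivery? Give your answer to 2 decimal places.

S$23.95 per share

PV(dividends) I = 12.96·e^(−0.0806·2/12) = 12.7871
Fair forward F* = (S − I)·e^(rT) = (554.79 − 12.7871)·e^0.067167 = 542.0029 × 1.069474 = 579.6580
Market S$555.71 < fair 579.6580: forward underpriced → reverse cash-and-carry (short the stock, invest proceeds at r, pay the dividends, go long the forward).
Profit at T = |F_mkt − F*| = |555.71 − 579.6580| = S$23.95 per share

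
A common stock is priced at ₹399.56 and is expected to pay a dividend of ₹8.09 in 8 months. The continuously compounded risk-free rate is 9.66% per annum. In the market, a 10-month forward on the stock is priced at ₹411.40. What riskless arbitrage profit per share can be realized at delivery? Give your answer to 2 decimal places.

PV(dividends) I = 8.09·e^(−0.0966·8/12) = 7.5854
Fair forward F* = (S − I)·e^(rT) = (399.56 − 7.5854)·e^0.080500 = 391.9746 × 1.083829 = 424.8334
Market ₹411.40 < fair 424.8334: forward underpriced → reverse cash-and-carry (short the stock, invest proceeds at r, pay the dividends, go long the forward).
Profit at T = |F_mkt − F*| = |411.40 − 424.8334| = ₹13.43 per share

₹13.43 per share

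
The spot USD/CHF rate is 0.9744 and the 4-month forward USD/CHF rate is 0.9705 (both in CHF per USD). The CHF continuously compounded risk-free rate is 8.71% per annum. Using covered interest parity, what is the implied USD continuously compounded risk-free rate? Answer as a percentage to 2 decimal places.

F = S·e^((r_CHF − r_USD)T) ⇒ r_USD = r_CHF − ln(F/S)/T
ln(0.9705/0.9744) = -0.004010; /(4/12) = -0.012030
r_USD = 0.0871 + 0.012030 = 0.099130
r_USD = 9.91%

9.91%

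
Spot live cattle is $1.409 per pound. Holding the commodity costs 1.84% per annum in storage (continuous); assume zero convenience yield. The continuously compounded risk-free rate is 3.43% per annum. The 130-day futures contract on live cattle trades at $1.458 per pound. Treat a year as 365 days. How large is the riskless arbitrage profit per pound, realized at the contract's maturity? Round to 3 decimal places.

$0.022 per pound

Fair futures: F* = S·e^(carry·T), with carry = (r + u) = 0.0343 + 0.0184 = 0.0527
F* = 1.409 · e^(0.0527 × 130/365) = 1.409 · e^0.018770 = 1.409 × 1.018947 = $1.4357
Market $1.458 > fair $1.4357: forward overpriced → cash-and-carry (buy spot, short the forward).
At maturity, profit = |F_mkt − F*| = |1.458 − 1.4357| = $0.022 per pound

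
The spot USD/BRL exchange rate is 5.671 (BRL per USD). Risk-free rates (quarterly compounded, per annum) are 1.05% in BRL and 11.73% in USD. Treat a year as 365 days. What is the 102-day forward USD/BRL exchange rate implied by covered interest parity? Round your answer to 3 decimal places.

By covered interest parity, F = S · (1+r_BRL/4)^(4T) / (1+r_USD/4)^(4T)
= 5.671 × 1.002935 / 1.032836 = 5.671 × 0.971050
F = 5.507 BRL per USD

5.507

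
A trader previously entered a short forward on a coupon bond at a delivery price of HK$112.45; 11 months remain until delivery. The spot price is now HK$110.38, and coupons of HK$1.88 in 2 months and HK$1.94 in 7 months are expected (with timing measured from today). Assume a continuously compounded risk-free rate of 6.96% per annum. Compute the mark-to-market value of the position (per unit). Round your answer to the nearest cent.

-HK$1.16

PV(remaining coupons) I = 1.88·e^(−0.0696·2/12) + 1.94·e^(−0.0696·7/12) = 3.7211
Current forward F = (S − I)·e^(rT) = (110.38 − 3.7211)·e^(0.0696·11/12) = 106.6589 × 1.065879 = 113.6855
Value (long) = (F − K)·e^(−rT) = (113.6855 − 112.45) × 0.938193 = 1.1591
Short position value = −(long value) = -HK$1.16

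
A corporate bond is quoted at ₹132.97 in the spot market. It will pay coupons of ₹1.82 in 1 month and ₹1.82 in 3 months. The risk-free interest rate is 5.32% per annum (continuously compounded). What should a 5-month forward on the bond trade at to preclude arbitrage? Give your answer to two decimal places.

PV(coupons) I = 1.82·e^(−0.0532·1/12) + 1.82·e^(−0.0532·3/12)
I = 1.8119 + 1.7960 = 3.6079
F = (S − I)·e^(rT) = (132.97 − 3.6079) · e^(0.0532·5/12)
= 129.3621 · e^0.022167 = 129.3621 × 1.022415 = ₹132.26

₹132.26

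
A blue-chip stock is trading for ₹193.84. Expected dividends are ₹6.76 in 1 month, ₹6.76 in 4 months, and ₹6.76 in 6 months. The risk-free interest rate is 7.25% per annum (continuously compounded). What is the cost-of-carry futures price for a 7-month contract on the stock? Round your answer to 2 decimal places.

₹181.52

PV(dividends) I = 6.76·e^(−0.0725·1/12) + 6.76·e^(−0.0725·4/12) + 6.76·e^(−0.0725·6/12)
I = 6.7193 + 6.5986 + 6.5193 = 19.8372
F = (S − I)·e^(rT) = (193.84 − 19.8372) · e^(0.0725·7/12)
= 174.0028 · e^0.042292 = 174.0028 × 1.043199 = ₹181.52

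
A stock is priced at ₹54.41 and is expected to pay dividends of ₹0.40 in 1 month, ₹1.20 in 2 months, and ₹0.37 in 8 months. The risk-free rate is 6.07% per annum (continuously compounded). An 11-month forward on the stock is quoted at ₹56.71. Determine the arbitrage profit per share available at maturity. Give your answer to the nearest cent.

₹1.24 per share

PV(dividends) I = 0.40·e^(−0.0607·1/12) + 1.20·e^(−0.0607·2/12) + 0.37·e^(−0.0607·8/12) = 1.9412
Fair forward F* = (S − I)·e^(rT) = (54.41 − 1.9412)·e^0.055642 = 52.4688 × 1.057219 = 55.4710
Market ₹56.71 > fair 55.4710: forward overpriced → cash-and-carry (borrow at r, buy the stock and collect the dividends, short the forward).
Profit at T = |F_mkt − F*| = |56.71 − 55.4710| = ₹1.24 per share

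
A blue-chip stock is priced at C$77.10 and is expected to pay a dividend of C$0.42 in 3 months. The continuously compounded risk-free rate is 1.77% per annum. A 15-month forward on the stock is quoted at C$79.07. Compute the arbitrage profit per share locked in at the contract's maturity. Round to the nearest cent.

C$0.67 per share

PV(dividends) I = 0.42·e^(−0.0177·3/12) = 0.4181
Fair forward F* = (S − I)·e^(rT) = (77.10 − 0.4181)·e^0.022125 = 76.6819 × 1.022372 = 78.3974
Market C$79.07 > fair 78.3974: forward overpriced → cash-and-carry (borrow at r, buy the stock and collect the dividends, short the forward).
Profit at T = |F_mkt − F*| = |79.07 − 78.3974| = C$0.67 per share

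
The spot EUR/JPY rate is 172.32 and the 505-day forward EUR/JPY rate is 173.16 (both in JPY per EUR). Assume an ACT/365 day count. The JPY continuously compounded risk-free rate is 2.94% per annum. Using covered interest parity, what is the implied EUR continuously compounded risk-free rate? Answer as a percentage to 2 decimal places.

2.59%

F = S·e^((r_JPY − r_EUR)T) ⇒ r_EUR = r_JPY − ln(F/S)/T
ln(173.16/172.32) = 0.004863; /(505/365) = 0.003515
r_EUR = 0.0294 − 0.003515 = 0.025885
r_EUR = 2.59%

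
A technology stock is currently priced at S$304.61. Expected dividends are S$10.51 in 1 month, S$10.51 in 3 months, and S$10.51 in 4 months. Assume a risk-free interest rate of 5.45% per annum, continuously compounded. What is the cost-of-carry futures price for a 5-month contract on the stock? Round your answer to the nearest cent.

S$279.74

PV(dividends) I = 10.51·e^(−0.0545·1/12) + 10.51·e^(−0.0545·3/12) + 10.51·e^(−0.0545·4/12)
I = 10.4624 + 10.3678 + 10.3208 = 31.1510
F = (S − I)·e^(rT) = (304.61 − 31.1510) · e^(0.0545·5/12)
= 273.4590 · e^0.022708 = 273.4590 × 1.022968 = S$279.74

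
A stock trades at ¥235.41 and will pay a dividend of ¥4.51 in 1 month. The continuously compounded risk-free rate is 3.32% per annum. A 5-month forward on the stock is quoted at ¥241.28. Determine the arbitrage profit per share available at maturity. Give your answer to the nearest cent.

PV(dividends) I = 4.51·e^(−0.0332·1/12) = 4.4975
Fair forward F* = (S − I)·e^(rT) = (235.41 − 4.4975)·e^0.013833 = 230.9125 × 1.013929 = 234.1289
Market ¥241.28 > fair 234.1289: forward overpriced → cash-and-carry (borrow at r, buy the stock and collect the dividends, short the forward).
Profit at T = |F_mkt − F*| = |241.28 − 234.1289| = ¥7.15 per share

¥7.15 per share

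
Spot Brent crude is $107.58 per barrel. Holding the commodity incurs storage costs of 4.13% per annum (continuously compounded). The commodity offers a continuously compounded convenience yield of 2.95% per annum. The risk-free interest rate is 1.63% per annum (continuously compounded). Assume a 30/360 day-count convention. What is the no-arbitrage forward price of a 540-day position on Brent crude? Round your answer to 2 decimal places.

$112.21 per barrel

Net carry = r + u − y = 0.0163 + 0.0413 − 0.0295 = 0.0281
F = S·e^((r+u−y)T) = 107.58 · e^(0.0281 × 540/360) = 107.58 · e^0.042150
= 107.58 × 1.043051 = $112.21 per barrel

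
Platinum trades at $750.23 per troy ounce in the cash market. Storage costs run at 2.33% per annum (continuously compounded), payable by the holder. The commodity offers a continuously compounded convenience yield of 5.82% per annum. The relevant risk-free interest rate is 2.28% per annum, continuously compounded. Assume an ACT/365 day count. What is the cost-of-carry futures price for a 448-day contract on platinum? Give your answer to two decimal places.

$739.17 per troy ounce

Net carry = r + u − y = 0.0228 + 0.0233 − 0.0582 = -0.0121
F = S·e^((r+u−y)T) = 750.23 · e^(-0.0121 × 448/365) = 750.23 · e^-0.014852
= 750.23 × 0.985258 = $739.17 per troy ounce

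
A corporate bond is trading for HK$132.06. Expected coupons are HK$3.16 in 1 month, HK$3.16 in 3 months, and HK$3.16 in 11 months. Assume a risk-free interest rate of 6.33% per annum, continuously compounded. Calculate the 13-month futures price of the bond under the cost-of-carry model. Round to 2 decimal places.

HK$131.54

PV(coupons) I = 3.16·e^(−0.0633·1/12) + 3.16·e^(−0.0633·3/12) + 3.16·e^(−0.0633·11/12)
I = 3.1434 + 3.1104 + 2.9819 = 9.2357
F = (S − I)·e^(rT) = (132.06 − 9.2357) · e^(0.0633·13/12)
= 122.8243 · e^0.068575 = 122.8243 × 1.070981 = HK$131.54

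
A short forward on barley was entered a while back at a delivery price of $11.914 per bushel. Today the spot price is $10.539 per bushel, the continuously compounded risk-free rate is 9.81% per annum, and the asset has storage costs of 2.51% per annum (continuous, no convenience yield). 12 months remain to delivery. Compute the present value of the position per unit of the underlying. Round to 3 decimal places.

Current fair forward for the remaining 12 months: F = S·e^((r + u)·T), (r + u) = 0.0981 + 0.0251 = 0.1232
F = 10.539 · e^(0.1232 × 12/12) = 10.539 × 1.131111 = 11.9208
Value of long forward = (F − K)·e^(−rT) = (11.9208 − 11.914) · e^(−0.0981·12/12)
= 0.0068 × 0.906558 = 0.006
Short position value = −(long value) = -$0.006

-$0.006 per bushel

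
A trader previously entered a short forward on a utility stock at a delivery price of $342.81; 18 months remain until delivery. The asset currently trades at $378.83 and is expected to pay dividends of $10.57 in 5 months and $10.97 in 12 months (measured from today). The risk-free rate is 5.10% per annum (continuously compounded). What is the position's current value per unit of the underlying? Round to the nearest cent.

-$40.49

PV(remaining dividends) I = 10.57·e^(−0.0510·5/12) + 10.97·e^(−0.0510·12/12) = 20.7723
Current forward F = (S − I)·e^(rT) = (378.83 − 20.7723)·e^(0.0510·18/12) = 358.0577 × 1.079502 = 386.5240
Value (long) = (F − K)·e^(−rT) = (386.5240 − 342.81) × 0.926353 = 40.4946
Short position value = −(long value) = -$40.49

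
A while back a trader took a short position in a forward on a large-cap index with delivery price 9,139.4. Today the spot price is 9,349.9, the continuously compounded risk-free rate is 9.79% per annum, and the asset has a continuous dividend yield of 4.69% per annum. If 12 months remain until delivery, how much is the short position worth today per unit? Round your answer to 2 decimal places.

Current fair forward for the remaining 12 months: F = S·e^((r − q)·T), (r − q) = 0.0979 − 0.0469 = 0.0510
F = 9349.9 · e^(0.0510 × 12/12) = 9349.9 × 1.05232289 = 9839.1138
Value of long forward = (F − K)·e^(−rT) = (9839.1138 − 9139.4) · e^(−0.0979·12/12)
= 699.7138 × 0.90673957 = 634.46
Short position value = −(long value) = -634.46

-634.46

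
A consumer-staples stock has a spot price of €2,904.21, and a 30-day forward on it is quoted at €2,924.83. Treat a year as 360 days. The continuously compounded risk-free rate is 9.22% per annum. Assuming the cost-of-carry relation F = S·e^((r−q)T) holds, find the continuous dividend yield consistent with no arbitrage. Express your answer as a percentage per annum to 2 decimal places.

From F = S·e^((r−q)T): (r − q) = ln(F/S)/T
ln(2924.83/2904.21) = ln(1.007100) = 0.007075
(r − q) = 0.007075 / (30/360) = 0.084900
q = r − ln(F/S)/T = 0.0922 − 0.084900 = 0.007300
q = 0.73%

0.73%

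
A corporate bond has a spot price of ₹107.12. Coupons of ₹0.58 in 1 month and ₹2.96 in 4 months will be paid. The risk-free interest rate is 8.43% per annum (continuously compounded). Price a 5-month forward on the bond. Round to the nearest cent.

₹107.37

PV(coupons) I = 0.58·e^(−0.0843·1/12) + 2.96·e^(−0.0843·4/12)
I = 0.5759 + 2.8780 = 3.4539
F = (S − I)·e^(rT) = (107.12 − 3.4539) · e^(0.0843·5/12)
= 103.6661 · e^0.035125 = 103.6661 × 1.035749 = ₹107.37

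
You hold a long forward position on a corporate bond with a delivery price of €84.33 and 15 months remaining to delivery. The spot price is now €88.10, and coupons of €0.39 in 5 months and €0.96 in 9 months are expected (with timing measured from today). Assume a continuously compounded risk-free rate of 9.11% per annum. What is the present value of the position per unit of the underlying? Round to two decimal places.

PV(remaining coupons) I = 0.39·e^(−0.0911·5/12) + 0.96·e^(−0.0911·9/12) = 1.2721
Current forward F = (S − I)·e^(rT) = (88.10 − 1.2721)·e^(0.0911·15/12) = 86.8279 × 1.120612 = 97.3004
Value (long) = (F − K)·e^(−rT) = (97.3004 − 84.33) × 0.892369 = 11.5744
Value = €11.57

€11.57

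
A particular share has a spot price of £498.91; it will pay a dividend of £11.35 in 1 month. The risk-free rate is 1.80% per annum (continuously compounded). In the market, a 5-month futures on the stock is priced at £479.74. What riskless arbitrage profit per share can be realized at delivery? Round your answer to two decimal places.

PV(dividends) I = 11.35·e^(−0.0180·1/12) = 11.3330
Fair futures F* = (S − I)·e^(rT) = (498.91 − 11.3330)·e^0.007500 = 487.5770 × 1.007528 = 491.2475
Market £479.74 < fair 491.2475: forward underpriced → reverse cash-and-carry (short the stock, invest proceeds at r, pay the dividends, go long the forward).
Profit at T = |F_mkt − F*| = |479.74 − 491.2475| = £11.51 per share

£11.51 per share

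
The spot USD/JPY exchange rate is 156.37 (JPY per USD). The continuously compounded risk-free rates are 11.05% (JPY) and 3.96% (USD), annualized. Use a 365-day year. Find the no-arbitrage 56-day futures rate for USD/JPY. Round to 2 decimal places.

F = S·e^((r_JPY − r_USD)T) = 156.37 · e^((0.1105 − 0.0396) × 56/365)
= 156.37 · e^0.010878 = 156.37 × 1.010937
F = 158.08 JPY per USD

158.08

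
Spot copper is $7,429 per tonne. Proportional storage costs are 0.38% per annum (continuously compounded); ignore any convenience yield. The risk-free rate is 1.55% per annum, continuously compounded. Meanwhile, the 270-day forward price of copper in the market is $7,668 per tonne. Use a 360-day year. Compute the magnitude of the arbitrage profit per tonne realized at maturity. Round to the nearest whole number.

Fair forward: F* = S·e^(carry·T), with carry = (r + u) = 0.0155 + 0.0038 = 0.0193
F* = 7429 · e^(0.0193 × 270/360) = 7429 · e^0.014475 = 7429 × 1.014580 = $7537.3148
Market $7668 > fair $7537.3148: forward overpriced → cash-and-carry (buy spot, short the forward).
At maturity, profit = |F_mkt − F*| = |7668 − 7537.3148| = $131 per tonne

$131 per tonne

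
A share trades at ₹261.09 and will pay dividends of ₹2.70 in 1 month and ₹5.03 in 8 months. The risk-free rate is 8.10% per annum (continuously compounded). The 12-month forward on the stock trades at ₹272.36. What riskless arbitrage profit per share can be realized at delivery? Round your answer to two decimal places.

₹2.68 per share

PV(dividends) I = 2.70·e^(−0.0810·1/12) + 5.03·e^(−0.0810·8/12) = 7.4474
Fair forward F* = (S − I)·e^(rT) = (261.09 − 7.4474)·e^0.081000 = 253.6426 × 1.084371 = 275.0427
Market ₹272.36 < fair 275.0427: forward underpriced → reverse cash-and-carry (short the stock, invest proceeds at r, pay the dividends, go long the forward).
Profit at T = |F_mkt − F*| = |272.36 − 275.0427| = ₹2.68 per share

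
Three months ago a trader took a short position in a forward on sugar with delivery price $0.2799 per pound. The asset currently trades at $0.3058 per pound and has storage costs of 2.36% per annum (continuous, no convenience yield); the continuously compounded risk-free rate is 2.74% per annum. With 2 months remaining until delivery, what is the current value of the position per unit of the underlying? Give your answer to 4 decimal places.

-$0.0284 per pound

Current fair forward for the remaining 2 months: F = S·e^((r + u)·T), (r + u) = 0.0274 + 0.0236 = 0.0510
F = 0.3058 · e^(0.0510 × 2/12) = 0.3058 × 1.008536 = 0.3084
Value of long forward = (F − K)·e^(−rT) = (0.3084 − 0.2799) · e^(−0.0274·2/12)
= 0.0285 × 0.995444 = 0.0284
Short position value = −(long value) = -$0.0284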